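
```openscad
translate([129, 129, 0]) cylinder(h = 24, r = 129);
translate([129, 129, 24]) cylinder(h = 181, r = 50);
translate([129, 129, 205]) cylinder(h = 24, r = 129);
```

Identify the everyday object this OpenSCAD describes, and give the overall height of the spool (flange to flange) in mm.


A spool. The overall height is 229 mm.

Three coaxial cylinders, large–small–large — a spool. Two 24 mm flanges and a 181 mm core give 24 + 181 + 24 = 229 mm.


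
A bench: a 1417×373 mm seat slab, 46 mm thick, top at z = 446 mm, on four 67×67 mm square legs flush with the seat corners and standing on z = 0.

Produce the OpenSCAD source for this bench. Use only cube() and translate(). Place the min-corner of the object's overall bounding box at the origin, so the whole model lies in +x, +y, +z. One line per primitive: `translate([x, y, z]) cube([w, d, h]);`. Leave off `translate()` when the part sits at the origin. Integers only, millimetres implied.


// leg_h = 446 − 46 = 400
translate([0, 0, 400]) cube([1417, 373, 46]);
cube([67, 67, 400]);
translate([0, 306, 0]) cube([67, 67, 400]);
translate([1350, 0, 0]) cube([67, 67, 400]);
translate([1350, 306, 0]) cube([67, 67, 400]);


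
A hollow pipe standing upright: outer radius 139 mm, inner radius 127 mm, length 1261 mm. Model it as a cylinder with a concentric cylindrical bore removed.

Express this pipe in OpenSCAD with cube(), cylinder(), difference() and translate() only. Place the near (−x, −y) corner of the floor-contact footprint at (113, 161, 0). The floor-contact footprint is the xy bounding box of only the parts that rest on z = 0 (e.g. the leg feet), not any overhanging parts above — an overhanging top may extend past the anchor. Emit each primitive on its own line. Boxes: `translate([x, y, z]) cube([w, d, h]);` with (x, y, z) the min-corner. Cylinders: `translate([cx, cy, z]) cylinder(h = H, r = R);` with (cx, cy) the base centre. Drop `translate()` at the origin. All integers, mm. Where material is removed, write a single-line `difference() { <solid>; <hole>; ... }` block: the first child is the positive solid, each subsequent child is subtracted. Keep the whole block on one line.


difference() { translate([252, 300, 0]) cylinder(h = 1261, r = 139); translate([252, 300, 0]) cylinder(h = 1261, r = 127); }


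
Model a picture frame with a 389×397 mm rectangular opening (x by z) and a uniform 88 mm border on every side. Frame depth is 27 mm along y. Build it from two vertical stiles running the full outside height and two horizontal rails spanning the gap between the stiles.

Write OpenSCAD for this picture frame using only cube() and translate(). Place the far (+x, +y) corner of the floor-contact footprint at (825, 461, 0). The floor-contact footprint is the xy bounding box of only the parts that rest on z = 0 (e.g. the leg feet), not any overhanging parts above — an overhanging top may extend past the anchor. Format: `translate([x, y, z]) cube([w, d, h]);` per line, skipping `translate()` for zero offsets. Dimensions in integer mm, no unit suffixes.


translate([260, 434, 0]) cube([88, 27, 573]);
translate([737, 434, 0]) cube([88, 27, 573]);
translate([348, 434, 0]) cube([389, 27, 88]);
translate([348, 434, 485]) cube([389, 27, 88]);


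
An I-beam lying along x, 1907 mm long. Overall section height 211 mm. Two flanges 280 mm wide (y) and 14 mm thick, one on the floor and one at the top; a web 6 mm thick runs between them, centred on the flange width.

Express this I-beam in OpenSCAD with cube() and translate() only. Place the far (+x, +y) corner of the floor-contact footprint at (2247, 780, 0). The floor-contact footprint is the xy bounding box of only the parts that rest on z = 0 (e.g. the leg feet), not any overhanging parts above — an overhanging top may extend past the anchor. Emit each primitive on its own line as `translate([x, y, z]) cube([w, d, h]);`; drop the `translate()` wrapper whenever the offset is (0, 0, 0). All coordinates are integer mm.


translate([340, 500, 0]) cube([1907, 280, 14]);
translate([340, 637, 14]) cube([1907, 6, 183]);
translate([340, 500, 197]) cube([1907, 280, 14]);


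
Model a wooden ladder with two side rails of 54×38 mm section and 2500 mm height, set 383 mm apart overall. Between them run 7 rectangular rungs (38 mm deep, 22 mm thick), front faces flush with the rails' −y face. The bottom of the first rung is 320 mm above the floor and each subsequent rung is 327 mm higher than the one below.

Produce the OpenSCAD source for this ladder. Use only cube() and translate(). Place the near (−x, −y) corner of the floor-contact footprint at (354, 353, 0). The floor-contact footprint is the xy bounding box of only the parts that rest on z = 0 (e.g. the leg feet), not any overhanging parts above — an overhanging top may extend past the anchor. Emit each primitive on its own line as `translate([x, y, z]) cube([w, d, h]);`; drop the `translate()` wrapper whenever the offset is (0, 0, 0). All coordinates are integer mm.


translate([354, 353, 0]) cube([54, 38, 2500]);
translate([683, 353, 0]) cube([54, 38, 2500]);
translate([408, 353, 320]) cube([275, 38, 22]);
translate([408, 353, 647]) cube([275, 38, 22]);
translate([408, 353, 974]) cube([275, 38, 22]);
translate([408, 353, 1301]) cube([275, 38, 22]);
translate([408, 353, 1628]) cube([275, 38, 22]);
translate([408, 353, 1955]) cube([275, 38, 22]);
translate([408, 353, 2282]) cube([275, 38, 22]);


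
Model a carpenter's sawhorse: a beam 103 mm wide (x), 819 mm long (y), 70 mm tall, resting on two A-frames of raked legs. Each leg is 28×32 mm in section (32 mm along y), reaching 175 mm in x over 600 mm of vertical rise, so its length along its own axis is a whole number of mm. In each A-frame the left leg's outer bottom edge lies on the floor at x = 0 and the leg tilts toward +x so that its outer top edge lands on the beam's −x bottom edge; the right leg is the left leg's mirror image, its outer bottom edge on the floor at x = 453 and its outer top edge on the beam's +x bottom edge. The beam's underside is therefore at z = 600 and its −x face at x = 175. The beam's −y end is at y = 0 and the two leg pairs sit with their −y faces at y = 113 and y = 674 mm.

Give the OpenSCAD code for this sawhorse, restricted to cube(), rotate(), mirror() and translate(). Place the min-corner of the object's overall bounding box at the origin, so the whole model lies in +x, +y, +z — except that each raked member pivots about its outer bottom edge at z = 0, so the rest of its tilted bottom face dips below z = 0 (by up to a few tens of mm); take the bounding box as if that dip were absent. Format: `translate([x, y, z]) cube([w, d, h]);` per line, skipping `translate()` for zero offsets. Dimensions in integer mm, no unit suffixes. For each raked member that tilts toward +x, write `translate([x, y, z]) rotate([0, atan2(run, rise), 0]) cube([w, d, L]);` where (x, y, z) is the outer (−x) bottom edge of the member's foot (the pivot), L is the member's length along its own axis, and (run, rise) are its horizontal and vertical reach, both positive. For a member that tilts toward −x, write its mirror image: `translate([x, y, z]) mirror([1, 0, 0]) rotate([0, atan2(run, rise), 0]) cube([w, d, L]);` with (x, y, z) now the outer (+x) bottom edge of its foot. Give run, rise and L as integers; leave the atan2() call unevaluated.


translate([175, 0, 600]) cube([103, 819, 70]);
translate([0, 113, 0]) rotate([0, atan2(175, 600), 0]) cube([28, 32, 625]);
translate([453, 113, 0]) mirror([1, 0, 0]) rotate([0, atan2(175, 600), 0]) cube([28, 32, 625]);
translate([0, 674, 0]) rotate([0, atan2(175, 600), 0]) cube([28, 32, 625]);
translate([453, 674, 0]) mirror([1, 0, 0]) rotate([0, atan2(175, 600), 0]) cube([28, 32, 625]);


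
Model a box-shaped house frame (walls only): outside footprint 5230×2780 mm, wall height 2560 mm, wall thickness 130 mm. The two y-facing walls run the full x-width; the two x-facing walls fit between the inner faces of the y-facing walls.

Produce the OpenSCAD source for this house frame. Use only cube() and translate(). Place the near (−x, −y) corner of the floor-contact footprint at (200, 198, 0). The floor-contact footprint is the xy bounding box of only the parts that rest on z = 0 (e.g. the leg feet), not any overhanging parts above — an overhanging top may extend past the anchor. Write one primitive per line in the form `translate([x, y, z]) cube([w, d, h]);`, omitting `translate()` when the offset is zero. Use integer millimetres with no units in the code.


translate([200, 198, 0]) cube([5230, 130, 2560]);
translate([200, 2848, 0]) cube([5230, 130, 2560]);
translate([200, 328, 0]) cube([130, 2520, 2560]);
translate([5300, 328, 0]) cube([130, 2520, 2560]);


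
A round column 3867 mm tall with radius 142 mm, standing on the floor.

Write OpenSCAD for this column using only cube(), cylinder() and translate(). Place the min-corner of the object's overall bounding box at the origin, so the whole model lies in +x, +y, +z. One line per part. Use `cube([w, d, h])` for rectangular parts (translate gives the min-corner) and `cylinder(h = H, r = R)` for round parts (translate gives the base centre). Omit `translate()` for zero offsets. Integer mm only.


translate([142, 142, 0]) cylinder(h = 3867, r = 142);


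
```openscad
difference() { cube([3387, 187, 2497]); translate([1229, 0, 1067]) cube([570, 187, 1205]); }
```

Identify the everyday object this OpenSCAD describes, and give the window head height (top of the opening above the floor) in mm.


A wall with a window opening. The window head height is 2272 mm.

A wall with a rectangular opening subtracted — a window. Sill at z = 1067, opening 1205 mm tall, so the head is at 1067 + 1205 = 2272 mm.


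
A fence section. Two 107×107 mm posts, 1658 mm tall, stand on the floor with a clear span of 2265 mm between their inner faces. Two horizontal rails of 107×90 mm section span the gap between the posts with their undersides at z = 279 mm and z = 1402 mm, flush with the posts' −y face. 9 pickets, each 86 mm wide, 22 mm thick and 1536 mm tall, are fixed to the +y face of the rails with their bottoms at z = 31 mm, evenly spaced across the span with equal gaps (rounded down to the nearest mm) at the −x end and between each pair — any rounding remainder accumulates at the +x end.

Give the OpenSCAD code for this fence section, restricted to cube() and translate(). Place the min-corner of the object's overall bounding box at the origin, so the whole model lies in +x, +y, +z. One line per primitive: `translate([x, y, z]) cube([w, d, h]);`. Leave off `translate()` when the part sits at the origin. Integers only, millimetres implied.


cube([107, 107, 1658]);
translate([2372, 0, 0]) cube([107, 107, 1658]);
translate([107, 0, 279]) cube([2265, 107, 90]);
translate([107, 0, 1402]) cube([2265, 107, 90]);
translate([256, 107, 31]) cube([86, 22, 1536]);
translate([491, 107, 31]) cube([86, 22, 1536]);
translate([726, 107, 31]) cube([86, 22, 1536]);
translate([961, 107, 31]) cube([86, 22, 1536]);
translate([1196, 107, 31]) cube([86, 22, 1536]);
translate([1431, 107, 31]) cube([86, 22, 1536]);
translate([1666, 107, 31]) cube([86, 22, 1536]);
translate([1901, 107, 31]) cube([86, 22, 1536]);
translate([2136, 107, 31]) cube([86, 22, 1536]);


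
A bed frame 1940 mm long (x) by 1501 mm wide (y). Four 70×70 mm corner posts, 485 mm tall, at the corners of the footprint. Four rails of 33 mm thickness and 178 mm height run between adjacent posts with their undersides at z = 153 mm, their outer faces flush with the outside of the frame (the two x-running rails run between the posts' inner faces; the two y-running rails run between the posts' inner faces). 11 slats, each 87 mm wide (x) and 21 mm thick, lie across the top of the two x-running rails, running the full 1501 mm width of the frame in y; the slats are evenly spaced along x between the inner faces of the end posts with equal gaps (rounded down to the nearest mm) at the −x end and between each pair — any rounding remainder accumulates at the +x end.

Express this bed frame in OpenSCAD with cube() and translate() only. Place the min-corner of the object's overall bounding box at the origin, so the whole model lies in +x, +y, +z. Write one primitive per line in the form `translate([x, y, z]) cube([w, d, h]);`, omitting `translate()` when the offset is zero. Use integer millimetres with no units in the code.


cube([70, 70, 485]);
translate([0, 1431, 0]) cube([70, 70, 485]);
translate([1870, 0, 0]) cube([70, 70, 485]);
translate([1870, 1431, 0]) cube([70, 70, 485]);
translate([70, 0, 153]) cube([1800, 33, 178]);
translate([70, 1468, 153]) cube([1800, 33, 178]);
translate([0, 70, 153]) cube([33, 1361, 178]);
translate([1907, 70, 153]) cube([33, 1361, 178]);
translate([140, 0, 331]) cube([87, 1501, 21]);
translate([297, 0, 331]) cube([87, 1501, 21]);
translate([454, 0, 331]) cube([87, 1501, 21]);
translate([611, 0, 331]) cube([87, 1501, 21]);
translate([768, 0, 331]) cube([87, 1501, 21]);
translate([925, 0, 331]) cube([87, 1501, 21]);
translate([1082, 0, 331]) cube([87, 1501, 21]);
translate([1239, 0, 331]) cube([87, 1501, 21]);
translate([1396, 0, 331]) cube([87, 1501, 21]);
translate([1553, 0, 331]) cube([87, 1501, 21]);
translate([1710, 0, 331]) cube([87, 1501, 21]);


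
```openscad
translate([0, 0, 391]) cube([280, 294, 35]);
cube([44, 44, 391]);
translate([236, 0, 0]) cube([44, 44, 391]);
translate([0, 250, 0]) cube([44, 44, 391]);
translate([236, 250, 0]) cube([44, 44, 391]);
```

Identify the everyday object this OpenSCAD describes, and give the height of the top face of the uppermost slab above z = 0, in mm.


A stool. The seat height is 426 mm.

A 280×294×35 slab at z = 391 on four corner posts — a stool. The seat top is 391 + 35 = 426 mm.


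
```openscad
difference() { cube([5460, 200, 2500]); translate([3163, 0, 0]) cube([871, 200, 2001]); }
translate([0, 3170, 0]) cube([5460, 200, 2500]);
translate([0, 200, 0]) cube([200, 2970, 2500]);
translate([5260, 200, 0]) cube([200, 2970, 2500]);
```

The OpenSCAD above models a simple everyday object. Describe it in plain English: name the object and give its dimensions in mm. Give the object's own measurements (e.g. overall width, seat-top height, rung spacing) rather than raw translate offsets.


A single room: four walls, each 2500 mm tall and 200 mm thick, enclosing an outside footprint 5460×3370 mm (x × y), no floor or roof. The front and back walls (−y and +y sides) run the full x-width; the side walls fit between their inner faces. A door opening 871 mm wide and 2001 mm tall is cut through the front wall from the floor up, its −x edge 3163 mm from the wall's −x end.


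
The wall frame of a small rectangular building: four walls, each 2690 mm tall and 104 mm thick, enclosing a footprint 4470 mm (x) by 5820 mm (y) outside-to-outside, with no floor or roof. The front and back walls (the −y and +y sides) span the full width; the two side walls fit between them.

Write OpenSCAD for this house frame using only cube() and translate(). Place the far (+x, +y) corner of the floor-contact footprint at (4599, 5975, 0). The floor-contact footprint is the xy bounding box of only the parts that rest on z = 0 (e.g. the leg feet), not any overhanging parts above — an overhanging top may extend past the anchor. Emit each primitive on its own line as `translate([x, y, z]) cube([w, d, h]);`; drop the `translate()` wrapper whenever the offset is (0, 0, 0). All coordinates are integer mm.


translate([129, 155, 0]) cube([4470, 104, 2690]);
translate([129, 5871, 0]) cube([4470, 104, 2690]);
translate([129, 259, 0]) cube([104, 5612, 2690]);
translate([4495, 259, 0]) cube([104, 5612, 2690]);


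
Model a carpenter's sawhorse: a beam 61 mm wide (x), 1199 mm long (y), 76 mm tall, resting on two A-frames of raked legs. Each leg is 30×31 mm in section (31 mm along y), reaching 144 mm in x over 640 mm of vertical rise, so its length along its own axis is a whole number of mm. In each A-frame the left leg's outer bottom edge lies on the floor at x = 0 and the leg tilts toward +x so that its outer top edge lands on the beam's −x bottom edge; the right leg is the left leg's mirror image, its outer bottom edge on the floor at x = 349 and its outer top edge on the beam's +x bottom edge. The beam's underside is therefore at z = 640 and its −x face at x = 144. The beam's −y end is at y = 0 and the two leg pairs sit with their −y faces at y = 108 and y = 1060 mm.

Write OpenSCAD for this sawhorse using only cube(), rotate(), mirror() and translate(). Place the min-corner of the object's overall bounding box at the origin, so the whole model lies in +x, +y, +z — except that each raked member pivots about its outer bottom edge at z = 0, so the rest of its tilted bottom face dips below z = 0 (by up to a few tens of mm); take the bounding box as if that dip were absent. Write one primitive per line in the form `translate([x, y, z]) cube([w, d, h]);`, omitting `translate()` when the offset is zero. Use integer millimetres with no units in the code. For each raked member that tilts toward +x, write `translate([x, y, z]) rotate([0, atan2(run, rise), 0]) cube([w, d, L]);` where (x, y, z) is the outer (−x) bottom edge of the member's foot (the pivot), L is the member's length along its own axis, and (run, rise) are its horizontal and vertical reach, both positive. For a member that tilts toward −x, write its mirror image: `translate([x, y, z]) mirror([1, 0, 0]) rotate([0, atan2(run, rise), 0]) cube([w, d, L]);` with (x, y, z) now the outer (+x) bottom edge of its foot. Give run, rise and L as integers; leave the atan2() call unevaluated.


translate([144, 0, 640]) cube([61, 1199, 76]);
translate([0, 108, 0]) rotate([0, atan2(144, 640), 0]) cube([30, 31, 656]);
translate([349, 108, 0]) mirror([1, 0, 0]) rotate([0, atan2(144, 640), 0]) cube([30, 31, 656]);
translate([0, 1060, 0]) rotate([0, atan2(144, 640), 0]) cube([30, 31, 656]);
translate([349, 1060, 0]) mirror([1, 0, 0]) rotate([0, atan2(144, 640), 0]) cube([30, 31, 656]);


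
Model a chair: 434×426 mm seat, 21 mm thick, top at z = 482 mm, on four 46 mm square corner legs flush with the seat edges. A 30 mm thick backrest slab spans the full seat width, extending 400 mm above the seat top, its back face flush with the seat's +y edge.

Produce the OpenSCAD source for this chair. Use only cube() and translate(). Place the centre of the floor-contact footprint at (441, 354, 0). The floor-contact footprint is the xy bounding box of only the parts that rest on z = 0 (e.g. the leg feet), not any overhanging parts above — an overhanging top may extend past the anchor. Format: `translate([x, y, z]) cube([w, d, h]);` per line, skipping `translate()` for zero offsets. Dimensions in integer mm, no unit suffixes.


// leg_h = 482 - 21 = 461
translate([224, 141, 461]) cube([434, 426, 21]);
translate([224, 141, 0]) cube([46, 46, 461]);
translate([612, 141, 0]) cube([46, 46, 461]);
translate([224, 521, 0]) cube([46, 46, 461]);
translate([612, 521, 0]) cube([46, 46, 461]);
translate([224, 537, 482]) cube([434, 30, 400]);


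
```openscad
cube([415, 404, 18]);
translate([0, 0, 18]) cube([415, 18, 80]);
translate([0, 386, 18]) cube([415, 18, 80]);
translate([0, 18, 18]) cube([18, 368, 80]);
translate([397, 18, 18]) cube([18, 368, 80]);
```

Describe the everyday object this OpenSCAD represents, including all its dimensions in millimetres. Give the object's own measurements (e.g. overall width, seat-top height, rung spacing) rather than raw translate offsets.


An open-topped rectangular box: outside dimensions 415×404×98 mm, with a uniform wall and base thickness of 18 mm. The base is a full 415×404 slab on the floor; four walls sit on top of the base. The front and back walls (the −y and +y sides) span the full width; the two side walls fit between them.


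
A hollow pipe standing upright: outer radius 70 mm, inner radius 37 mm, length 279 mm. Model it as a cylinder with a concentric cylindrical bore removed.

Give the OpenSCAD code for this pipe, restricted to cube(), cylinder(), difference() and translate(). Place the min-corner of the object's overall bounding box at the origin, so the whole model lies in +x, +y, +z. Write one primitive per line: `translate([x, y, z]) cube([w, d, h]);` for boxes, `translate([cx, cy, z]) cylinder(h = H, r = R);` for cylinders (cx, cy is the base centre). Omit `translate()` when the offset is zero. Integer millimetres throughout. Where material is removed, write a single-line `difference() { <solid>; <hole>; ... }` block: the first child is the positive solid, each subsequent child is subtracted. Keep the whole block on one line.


difference() { translate([70, 70, 0]) cylinder(h = 279, r = 70); translate([70, 70, 0]) cylinder(h = 279, r = 37); }


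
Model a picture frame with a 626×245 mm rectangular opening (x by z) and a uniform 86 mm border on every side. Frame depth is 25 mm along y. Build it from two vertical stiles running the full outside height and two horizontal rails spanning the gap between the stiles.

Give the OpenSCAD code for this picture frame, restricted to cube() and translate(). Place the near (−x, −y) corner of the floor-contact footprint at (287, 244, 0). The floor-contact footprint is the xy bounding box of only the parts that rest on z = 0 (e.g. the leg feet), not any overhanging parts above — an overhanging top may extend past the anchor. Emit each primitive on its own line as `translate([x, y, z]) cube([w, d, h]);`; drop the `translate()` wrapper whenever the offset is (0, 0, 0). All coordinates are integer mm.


translate([287, 244, 0]) cube([86, 25, 417]);
translate([999, 244, 0]) cube([86, 25, 417]);
translate([373, 244, 0]) cube([626, 25, 86]);
translate([373, 244, 331]) cube([626, 25, 86]);


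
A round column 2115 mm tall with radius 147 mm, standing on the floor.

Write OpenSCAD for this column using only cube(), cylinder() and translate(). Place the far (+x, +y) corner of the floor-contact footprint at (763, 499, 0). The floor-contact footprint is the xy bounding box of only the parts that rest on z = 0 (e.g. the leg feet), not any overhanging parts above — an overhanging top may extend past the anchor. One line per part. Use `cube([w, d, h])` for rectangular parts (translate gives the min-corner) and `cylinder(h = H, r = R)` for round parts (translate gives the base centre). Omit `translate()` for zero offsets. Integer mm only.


translate([616, 352, 0]) cylinder(h = 2115, r = 147);


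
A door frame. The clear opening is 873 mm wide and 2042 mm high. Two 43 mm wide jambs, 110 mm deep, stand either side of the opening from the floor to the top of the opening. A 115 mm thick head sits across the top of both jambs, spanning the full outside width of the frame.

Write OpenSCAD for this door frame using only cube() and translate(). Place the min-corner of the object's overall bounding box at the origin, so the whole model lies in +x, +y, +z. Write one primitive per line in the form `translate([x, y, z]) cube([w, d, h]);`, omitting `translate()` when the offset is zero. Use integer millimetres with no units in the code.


cube([43, 110, 2042]);
translate([916, 0, 0]) cube([43, 110, 2042]);
translate([0, 0, 2042]) cube([959, 110, 115]);


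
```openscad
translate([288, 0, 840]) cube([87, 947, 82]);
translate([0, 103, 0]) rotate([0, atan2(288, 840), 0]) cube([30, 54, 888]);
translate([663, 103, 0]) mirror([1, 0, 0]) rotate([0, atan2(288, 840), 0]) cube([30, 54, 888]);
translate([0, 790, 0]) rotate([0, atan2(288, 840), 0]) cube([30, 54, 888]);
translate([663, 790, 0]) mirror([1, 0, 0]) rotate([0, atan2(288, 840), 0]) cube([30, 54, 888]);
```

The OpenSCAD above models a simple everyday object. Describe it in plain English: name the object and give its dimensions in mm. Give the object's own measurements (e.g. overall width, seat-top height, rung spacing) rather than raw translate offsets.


A sawhorse. A 87×947×82 mm beam (x, y, z) sits on two A-frame leg pairs. Each pair is two raked legs of 30×54 mm section (54 mm along y) splaying symmetrically in x. Each leg rises 840 mm vertically over 288 mm of horizontal reach and is 888 mm long along its own axis. Every leg's outer bottom edge rests on the floor and its outer top edge meets a bottom edge of the beam — the left legs (tilting toward +x) meet the beam's −x bottom edge, the right legs (their mirror images, tilting toward −x) meet its +x bottom edge — so the leg tops tuck under the beam, the beam's underside is 840 mm above the floor, and the feet are 663 mm apart outside-to-outside with the beam centred between them. The two leg pairs are set in 103 mm from either end of the beam.


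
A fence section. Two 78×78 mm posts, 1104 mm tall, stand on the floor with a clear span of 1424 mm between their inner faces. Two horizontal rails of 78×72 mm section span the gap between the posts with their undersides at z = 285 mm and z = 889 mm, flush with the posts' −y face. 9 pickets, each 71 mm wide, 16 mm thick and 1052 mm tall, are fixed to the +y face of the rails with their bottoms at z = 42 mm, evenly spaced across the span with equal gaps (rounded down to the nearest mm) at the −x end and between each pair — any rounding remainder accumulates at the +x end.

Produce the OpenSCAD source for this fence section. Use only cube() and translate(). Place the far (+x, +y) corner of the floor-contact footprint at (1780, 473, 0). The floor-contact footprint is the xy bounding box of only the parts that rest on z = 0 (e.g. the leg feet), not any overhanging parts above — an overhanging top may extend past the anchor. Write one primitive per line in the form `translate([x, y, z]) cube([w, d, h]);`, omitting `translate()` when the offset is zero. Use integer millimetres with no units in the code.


translate([200, 395, 0]) cube([78, 78, 1104]);
translate([1702, 395, 0]) cube([78, 78, 1104]);
translate([278, 395, 285]) cube([1424, 78, 72]);
translate([278, 395, 889]) cube([1424, 78, 72]);
translate([356, 473, 42]) cube([71, 16, 1052]);
translate([505, 473, 42]) cube([71, 16, 1052]);
translate([654, 473, 42]) cube([71, 16, 1052]);
translate([803, 473, 42]) cube([71, 16, 1052]);
translate([952, 473, 42]) cube([71, 16, 1052]);
translate([1101, 473, 42]) cube([71, 16, 1052]);
translate([1250, 473, 42]) cube([71, 16, 1052]);
translate([1399, 473, 42]) cube([71, 16, 1052]);
translate([1548, 473, 42]) cube([71, 16, 1052]);


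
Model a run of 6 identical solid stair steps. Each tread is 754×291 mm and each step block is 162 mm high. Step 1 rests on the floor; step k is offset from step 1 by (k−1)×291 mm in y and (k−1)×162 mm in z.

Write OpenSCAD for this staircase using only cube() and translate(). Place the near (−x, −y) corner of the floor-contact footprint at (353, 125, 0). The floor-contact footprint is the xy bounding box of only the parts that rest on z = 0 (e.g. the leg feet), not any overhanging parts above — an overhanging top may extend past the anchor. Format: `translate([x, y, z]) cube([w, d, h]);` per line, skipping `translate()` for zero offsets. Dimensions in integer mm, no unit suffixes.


translate([353, 125, 0]) cube([754, 291, 162]);
translate([353, 416, 162]) cube([754, 291, 162]);
translate([353, 707, 324]) cube([754, 291, 162]);
translate([353, 998, 486]) cube([754, 291, 162]);
translate([353, 1289, 648]) cube([754, 291, 162]);
translate([353, 1580, 810]) cube([754, 291, 162]);


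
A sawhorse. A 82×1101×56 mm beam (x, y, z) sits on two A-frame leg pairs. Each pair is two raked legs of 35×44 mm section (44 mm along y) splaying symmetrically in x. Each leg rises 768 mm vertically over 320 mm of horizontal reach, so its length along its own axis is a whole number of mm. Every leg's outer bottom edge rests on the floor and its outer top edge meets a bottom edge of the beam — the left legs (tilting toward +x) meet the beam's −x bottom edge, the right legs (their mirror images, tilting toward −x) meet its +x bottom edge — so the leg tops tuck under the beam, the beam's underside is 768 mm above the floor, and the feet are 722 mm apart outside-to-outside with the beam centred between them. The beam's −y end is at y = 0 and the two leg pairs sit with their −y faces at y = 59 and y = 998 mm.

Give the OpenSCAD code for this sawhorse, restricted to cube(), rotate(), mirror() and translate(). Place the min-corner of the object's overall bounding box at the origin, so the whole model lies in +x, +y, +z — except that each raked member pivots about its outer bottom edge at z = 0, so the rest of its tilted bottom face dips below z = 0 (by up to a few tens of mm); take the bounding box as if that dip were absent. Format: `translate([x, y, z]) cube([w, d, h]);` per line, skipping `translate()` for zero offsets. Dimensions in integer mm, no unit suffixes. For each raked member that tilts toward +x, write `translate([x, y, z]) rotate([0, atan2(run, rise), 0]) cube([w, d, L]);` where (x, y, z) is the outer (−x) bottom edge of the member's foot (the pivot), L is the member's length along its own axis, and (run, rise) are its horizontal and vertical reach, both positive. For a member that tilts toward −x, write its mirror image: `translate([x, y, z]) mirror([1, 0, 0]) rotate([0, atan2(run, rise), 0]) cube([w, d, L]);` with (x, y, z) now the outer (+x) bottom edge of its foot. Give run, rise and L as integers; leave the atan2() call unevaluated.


translate([320, 0, 768]) cube([82, 1101, 56]);
translate([0, 59, 0]) rotate([0, atan2(320, 768), 0]) cube([35, 44, 832]);
translate([722, 59, 0]) mirror([1, 0, 0]) rotate([0, atan2(320, 768), 0]) cube([35, 44, 832]);
translate([0, 998, 0]) rotate([0, atan2(320, 768), 0]) cube([35, 44, 832]);
translate([722, 998, 0]) mirror([1, 0, 0]) rotate([0, atan2(320, 768), 0]) cube([35, 44, 832]);


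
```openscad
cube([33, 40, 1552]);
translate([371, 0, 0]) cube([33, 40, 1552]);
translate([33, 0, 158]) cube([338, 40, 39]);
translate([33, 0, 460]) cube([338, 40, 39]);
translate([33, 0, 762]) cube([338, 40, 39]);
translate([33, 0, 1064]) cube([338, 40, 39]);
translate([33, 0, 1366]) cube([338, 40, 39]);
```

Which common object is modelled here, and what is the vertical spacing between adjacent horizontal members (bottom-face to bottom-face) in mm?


A ladder. The rung spacing is 302 mm.

Two tall 33×40 posts with 5 short bars between them — a ladder. Adjacent rungs sit at z = 158 and z = 460, so the spacing is 460 − 158 = 302 mm.


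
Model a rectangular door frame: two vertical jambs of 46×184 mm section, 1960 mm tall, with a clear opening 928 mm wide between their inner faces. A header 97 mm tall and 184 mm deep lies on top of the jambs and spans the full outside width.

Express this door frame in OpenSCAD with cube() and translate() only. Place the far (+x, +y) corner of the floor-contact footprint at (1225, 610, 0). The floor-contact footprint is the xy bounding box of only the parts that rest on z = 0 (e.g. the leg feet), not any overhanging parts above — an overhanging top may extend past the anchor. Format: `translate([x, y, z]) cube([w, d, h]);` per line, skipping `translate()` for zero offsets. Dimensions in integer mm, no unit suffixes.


translate([205, 426, 0]) cube([46, 184, 1960]);
translate([1179, 426, 0]) cube([46, 184, 1960]);
translate([205, 426, 1960]) cube([1020, 184, 97]);


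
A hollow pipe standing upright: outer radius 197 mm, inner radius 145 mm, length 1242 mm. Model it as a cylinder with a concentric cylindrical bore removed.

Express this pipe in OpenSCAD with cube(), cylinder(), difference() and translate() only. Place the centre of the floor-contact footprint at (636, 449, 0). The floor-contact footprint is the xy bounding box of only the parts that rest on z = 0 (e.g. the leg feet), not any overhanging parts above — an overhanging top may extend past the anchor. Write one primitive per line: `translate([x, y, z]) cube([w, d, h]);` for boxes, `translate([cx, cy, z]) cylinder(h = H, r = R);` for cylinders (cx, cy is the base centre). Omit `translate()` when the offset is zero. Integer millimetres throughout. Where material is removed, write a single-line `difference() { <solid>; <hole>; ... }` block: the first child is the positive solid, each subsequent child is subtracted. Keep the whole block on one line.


difference() { translate([636, 449, 0]) cylinder(h = 1242, r = 197); translate([636, 449, 0]) cylinder(h = 1242, r = 145); }


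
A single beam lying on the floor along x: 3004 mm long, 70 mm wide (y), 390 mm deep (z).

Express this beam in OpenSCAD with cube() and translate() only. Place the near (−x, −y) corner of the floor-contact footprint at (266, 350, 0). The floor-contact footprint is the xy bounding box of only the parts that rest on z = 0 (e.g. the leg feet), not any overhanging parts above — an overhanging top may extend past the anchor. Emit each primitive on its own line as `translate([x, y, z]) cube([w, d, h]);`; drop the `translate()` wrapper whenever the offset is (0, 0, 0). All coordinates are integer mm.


translate([266, 350, 0]) cube([3004, 70, 390]);


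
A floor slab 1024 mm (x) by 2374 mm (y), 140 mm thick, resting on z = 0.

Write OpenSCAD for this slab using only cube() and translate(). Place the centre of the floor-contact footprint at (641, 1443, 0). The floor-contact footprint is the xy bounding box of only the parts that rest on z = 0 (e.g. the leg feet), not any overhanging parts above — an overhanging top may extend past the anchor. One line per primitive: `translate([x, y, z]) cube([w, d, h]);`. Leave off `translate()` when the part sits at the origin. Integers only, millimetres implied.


translate([129, 256, 0]) cube([1024, 2374, 140]);


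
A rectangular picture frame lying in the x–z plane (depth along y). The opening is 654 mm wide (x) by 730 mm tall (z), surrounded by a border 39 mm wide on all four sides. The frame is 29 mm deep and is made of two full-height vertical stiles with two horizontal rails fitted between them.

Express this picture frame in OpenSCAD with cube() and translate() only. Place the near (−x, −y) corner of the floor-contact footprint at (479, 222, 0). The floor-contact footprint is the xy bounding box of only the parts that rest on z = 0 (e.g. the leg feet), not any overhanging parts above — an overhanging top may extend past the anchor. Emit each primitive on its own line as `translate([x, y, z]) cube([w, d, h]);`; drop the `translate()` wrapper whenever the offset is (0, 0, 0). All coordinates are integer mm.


translate([479, 222, 0]) cube([39, 29, 808]);
translate([1172, 222, 0]) cube([39, 29, 808]);
translate([518, 222, 0]) cube([654, 29, 39]);
translate([518, 222, 769]) cube([654, 29, 39]);


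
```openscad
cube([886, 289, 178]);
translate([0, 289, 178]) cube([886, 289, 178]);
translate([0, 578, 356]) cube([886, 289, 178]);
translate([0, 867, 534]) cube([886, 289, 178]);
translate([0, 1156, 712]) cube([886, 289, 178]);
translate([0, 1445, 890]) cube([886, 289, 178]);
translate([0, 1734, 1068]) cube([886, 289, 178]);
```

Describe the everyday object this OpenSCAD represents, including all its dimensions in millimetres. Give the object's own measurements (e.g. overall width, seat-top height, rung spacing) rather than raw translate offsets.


A straight staircase of 7 solid steps. Each step is 886 mm wide (x), 289 mm deep (y, the going) and 178 mm tall (the rise). The first step rests on the floor; each subsequent step sits one going further in +y and one rise higher in +z, directly behind and above the previous step with no overlap.


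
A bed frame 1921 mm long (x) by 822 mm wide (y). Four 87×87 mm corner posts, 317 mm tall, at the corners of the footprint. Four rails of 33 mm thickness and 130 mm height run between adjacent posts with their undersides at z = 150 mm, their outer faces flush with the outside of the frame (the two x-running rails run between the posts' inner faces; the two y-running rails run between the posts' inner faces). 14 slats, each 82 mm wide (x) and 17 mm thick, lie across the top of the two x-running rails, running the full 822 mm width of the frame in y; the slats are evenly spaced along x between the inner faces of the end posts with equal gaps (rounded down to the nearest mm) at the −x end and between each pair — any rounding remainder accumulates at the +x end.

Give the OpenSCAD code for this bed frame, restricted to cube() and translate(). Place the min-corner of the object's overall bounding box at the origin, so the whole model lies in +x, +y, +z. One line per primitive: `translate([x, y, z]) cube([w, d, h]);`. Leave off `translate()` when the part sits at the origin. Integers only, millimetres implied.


// slat z = rail_z + rail_h = 150 + 130 = 280
// slat gap = ⌊(1747 − 14·82) / 15⌋ = 39
cube([87, 87, 317]);
translate([0, 735, 0]) cube([87, 87, 317]);
translate([1834, 0, 0]) cube([87, 87, 317]);
translate([1834, 735, 0]) cube([87, 87, 317]);
translate([87, 0, 150]) cube([1747, 33, 130]);
translate([87, 789, 150]) cube([1747, 33, 130]);
translate([0, 87, 150]) cube([33, 648, 130]);
translate([1888, 87, 150]) cube([33, 648, 130]);
translate([126, 0, 280]) cube([82, 822, 17]);
translate([247, 0, 280]) cube([82, 822, 17]);
translate([368, 0, 280]) cube([82, 822, 17]);
translate([489, 0, 280]) cube([82, 822, 17]);
translate([610, 0, 280]) cube([82, 822, 17]);
translate([731, 0, 280]) cube([82, 822, 17]);
translate([852, 0, 280]) cube([82, 822, 17]);
translate([973, 0, 280]) cube([82, 822, 17]);
translate([1094, 0, 280]) cube([82, 822, 17]);
translate([1215, 0, 280]) cube([82, 822, 17]);
translate([1336, 0, 280]) cube([82, 822, 17]);
translate([1457, 0, 280]) cube([82, 822, 17]);
translate([1578, 0, 280]) cube([82, 822, 17]);
translate([1699, 0, 280]) cube([82, 822, 17]);


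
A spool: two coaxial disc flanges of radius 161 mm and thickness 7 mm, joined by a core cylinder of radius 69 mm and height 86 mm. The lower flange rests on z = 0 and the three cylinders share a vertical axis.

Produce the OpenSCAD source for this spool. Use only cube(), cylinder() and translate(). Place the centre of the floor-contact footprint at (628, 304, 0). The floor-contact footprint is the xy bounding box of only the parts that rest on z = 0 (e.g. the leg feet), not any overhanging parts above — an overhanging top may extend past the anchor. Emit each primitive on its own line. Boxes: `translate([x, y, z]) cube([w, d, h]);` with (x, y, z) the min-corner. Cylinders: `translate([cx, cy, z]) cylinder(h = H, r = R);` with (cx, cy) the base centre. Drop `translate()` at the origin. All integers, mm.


translate([628, 304, 0]) cylinder(h = 7, r = 161);
translate([628, 304, 7]) cylinder(h = 86, r = 69);
translate([628, 304, 93]) cylinder(h = 7, r = 161);


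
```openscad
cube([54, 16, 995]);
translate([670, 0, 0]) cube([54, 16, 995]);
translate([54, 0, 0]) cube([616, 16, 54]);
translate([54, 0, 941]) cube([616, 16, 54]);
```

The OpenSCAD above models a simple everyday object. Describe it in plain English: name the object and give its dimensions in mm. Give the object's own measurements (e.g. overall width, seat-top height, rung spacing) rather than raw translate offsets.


A rectangular picture frame lying in the x–z plane (depth along y). The opening is 616 mm wide (x) by 887 mm tall (z), surrounded by a border 54 mm wide on all four sides. The frame is 16 mm deep and is made of two full-height vertical stiles with two horizontal rails fitted between them.


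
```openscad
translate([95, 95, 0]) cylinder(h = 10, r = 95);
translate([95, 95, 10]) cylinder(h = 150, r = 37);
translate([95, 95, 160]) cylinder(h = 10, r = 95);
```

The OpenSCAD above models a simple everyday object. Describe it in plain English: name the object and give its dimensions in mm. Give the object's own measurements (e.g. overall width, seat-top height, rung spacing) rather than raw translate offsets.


A spool: two coaxial disc flanges of radius 95 mm and thickness 10 mm, joined by a core cylinder of radius 37 mm and height 150 mm. The lower flange rests on z = 0 and the three cylinders share a vertical axis.


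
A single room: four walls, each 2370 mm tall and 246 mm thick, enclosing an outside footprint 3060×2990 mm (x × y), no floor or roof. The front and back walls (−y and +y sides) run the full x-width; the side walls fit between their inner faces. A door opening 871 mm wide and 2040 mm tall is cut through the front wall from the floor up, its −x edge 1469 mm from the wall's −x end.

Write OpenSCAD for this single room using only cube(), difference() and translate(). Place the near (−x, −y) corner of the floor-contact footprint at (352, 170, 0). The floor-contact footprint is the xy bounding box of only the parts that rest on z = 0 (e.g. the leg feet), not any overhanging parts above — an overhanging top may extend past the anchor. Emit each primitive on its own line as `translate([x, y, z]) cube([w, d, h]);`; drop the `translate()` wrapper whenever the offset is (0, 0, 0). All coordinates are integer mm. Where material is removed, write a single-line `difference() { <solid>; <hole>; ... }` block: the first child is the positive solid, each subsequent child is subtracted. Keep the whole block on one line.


difference() { translate([352, 170, 0]) cube([3060, 246, 2370]); translate([1821, 170, 0]) cube([871, 246, 2040]); }
translate([352, 2914, 0]) cube([3060, 246, 2370]);
translate([352, 416, 0]) cube([246, 2498, 2370]);
translate([3166, 416, 0]) cube([246, 2498, 2370]);
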